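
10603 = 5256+5347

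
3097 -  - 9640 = 12737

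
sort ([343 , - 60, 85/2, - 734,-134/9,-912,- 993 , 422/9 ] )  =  [ - 993, - 912, - 734, - 60 ,-134/9,  85/2,422/9, 343] 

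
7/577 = 7/577 = 0.01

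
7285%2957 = 1371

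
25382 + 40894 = 66276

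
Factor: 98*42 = 4116  =  2^2*3^1 * 7^3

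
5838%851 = 732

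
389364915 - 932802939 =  - 543438024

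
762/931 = 762/931= 0.82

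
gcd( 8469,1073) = 1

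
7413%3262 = 889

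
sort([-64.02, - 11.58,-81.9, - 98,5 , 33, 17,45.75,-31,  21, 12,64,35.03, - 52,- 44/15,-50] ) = [-98,-81.9,-64.02,-52,-50,-31,-11.58, - 44/15,5 , 12, 17, 21,33, 35.03,45.75,64] 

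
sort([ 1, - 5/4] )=[ - 5/4,1 ] 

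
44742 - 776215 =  - 731473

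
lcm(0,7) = 0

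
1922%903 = 116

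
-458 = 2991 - 3449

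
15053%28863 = 15053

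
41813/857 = 41813/857=48.79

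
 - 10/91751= -10/91751 = - 0.00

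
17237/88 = 1567/8 = 195.88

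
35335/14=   35335/14 = 2523.93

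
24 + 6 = 30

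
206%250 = 206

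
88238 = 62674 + 25564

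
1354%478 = 398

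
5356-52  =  5304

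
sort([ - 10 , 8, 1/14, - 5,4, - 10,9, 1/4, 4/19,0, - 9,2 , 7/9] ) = [-10, - 10, - 9, - 5,0 , 1/14,4/19, 1/4, 7/9, 2, 4 , 8,9 ]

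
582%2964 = 582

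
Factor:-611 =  - 13^1*47^1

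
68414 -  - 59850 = 128264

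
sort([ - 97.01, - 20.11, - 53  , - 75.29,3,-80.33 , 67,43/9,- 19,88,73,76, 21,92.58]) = [ - 97.01, - 80.33, - 75.29,-53 ,  -  20.11 , - 19 , 3,43/9, 21,67,73,76,88,92.58] 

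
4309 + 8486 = 12795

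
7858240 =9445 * 832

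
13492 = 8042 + 5450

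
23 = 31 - 8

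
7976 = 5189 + 2787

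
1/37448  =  1/37448 = 0.00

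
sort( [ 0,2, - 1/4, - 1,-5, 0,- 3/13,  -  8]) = [-8,-5, - 1, - 1/4, - 3/13,0, 0,2]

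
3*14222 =42666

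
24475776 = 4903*4992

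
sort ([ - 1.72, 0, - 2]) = [  -  2, - 1.72, 0] 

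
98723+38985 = 137708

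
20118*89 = 1790502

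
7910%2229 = 1223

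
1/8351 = 1/8351 = 0.00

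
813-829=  - 16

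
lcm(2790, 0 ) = 0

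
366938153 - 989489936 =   -  622551783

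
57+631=688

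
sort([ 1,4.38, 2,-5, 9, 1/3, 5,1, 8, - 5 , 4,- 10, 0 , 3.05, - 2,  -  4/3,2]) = [ - 10, - 5, - 5, - 2,-4/3,0,1/3,1,1, 2, 2, 3.05, 4,4.38, 5,8,9]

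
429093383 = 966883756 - 537790373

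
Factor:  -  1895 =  - 5^1*379^1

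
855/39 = 21+12/13=21.92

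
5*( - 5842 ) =-29210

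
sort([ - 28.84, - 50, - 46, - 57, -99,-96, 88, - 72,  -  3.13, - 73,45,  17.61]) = [  -  99, - 96, - 73,-72,-57,-50, - 46,-28.84,-3.13,17.61, 45,88] 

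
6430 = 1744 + 4686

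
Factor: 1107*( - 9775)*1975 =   -  21371326875 = - 3^3 * 5^4 * 17^1 * 23^1 * 41^1*79^1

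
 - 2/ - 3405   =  2/3405=0.00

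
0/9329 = 0 =0.00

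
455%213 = 29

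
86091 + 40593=126684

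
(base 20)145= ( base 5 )3420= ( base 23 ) l2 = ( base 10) 485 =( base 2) 111100101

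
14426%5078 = 4270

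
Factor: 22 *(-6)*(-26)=3432 = 2^3*3^1*11^1*13^1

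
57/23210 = 57/23210 = 0.00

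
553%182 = 7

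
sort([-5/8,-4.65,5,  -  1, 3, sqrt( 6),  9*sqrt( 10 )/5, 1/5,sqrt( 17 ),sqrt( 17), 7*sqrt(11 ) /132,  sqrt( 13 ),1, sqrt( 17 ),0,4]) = [-4.65,-1, - 5/8,0 , 7*sqrt( 11)/132, 1/5, 1, sqrt( 6 ), 3,sqrt(13),  4,sqrt( 17), sqrt ( 17 ), sqrt(17 ), 5,9*sqrt( 10 ) /5] 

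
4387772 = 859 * 5108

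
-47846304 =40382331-88228635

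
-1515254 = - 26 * 58279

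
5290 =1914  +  3376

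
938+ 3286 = 4224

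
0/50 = 0 = 0.00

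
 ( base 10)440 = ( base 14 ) 236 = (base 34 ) cw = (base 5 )3230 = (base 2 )110111000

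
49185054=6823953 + 42361101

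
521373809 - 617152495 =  - 95778686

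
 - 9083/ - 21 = 9083/21 = 432.52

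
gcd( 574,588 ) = 14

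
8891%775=366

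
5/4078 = 5/4078 = 0.00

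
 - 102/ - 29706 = 17/4951 = 0.00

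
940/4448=235/1112 =0.21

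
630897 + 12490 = 643387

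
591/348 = 197/116 = 1.70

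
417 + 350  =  767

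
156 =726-570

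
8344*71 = 592424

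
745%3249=745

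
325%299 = 26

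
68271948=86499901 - 18227953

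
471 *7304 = 3440184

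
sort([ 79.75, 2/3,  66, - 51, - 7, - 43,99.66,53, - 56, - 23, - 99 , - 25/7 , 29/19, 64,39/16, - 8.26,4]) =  [-99, - 56, - 51, - 43, - 23, - 8.26, - 7, - 25/7, 2/3, 29/19,39/16, 4,53,  64,66, 79.75, 99.66] 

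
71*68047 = 4831337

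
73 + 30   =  103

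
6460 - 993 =5467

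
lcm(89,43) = 3827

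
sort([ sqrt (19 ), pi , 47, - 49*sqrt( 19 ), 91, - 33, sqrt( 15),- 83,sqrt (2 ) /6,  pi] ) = [ - 49*sqrt(19), - 83,-33, sqrt( 2 ) /6,pi,pi,sqrt( 15) , sqrt( 19 ), 47,  91]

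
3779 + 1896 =5675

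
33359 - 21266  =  12093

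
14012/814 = 17 + 87/407  =  17.21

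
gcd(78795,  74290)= 85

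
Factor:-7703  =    -  7703^1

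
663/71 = 663/71=9.34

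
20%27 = 20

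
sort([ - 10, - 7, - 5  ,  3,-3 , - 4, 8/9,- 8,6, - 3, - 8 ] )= [ - 10, - 8, - 8 , - 7, - 5, - 4, - 3, - 3,8/9,3, 6 ]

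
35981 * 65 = 2338765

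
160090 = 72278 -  - 87812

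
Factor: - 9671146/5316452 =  - 4835573/2658226= - 2^(-1) * 47^ ( -1 )*28279^(-1 )*4835573^1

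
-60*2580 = - 154800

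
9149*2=18298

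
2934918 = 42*69879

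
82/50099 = 82/50099 = 0.00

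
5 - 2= 3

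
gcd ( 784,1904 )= 112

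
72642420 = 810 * 89682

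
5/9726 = 5/9726 = 0.00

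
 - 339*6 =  - 2034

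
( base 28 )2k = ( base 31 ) 2E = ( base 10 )76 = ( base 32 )2c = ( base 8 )114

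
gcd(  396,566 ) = 2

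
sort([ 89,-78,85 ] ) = [ -78, 85 , 89 ] 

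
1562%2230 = 1562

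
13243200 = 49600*267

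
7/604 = 7/604 = 0.01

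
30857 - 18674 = 12183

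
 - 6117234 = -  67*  91302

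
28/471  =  28/471 = 0.06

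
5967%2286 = 1395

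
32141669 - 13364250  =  18777419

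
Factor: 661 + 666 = 1327 = 1327^1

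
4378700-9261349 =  -4882649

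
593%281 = 31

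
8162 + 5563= 13725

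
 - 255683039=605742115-861425154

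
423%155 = 113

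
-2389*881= - 2104709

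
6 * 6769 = 40614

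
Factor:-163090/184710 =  - 3^( - 1)*131^(-1)*347^1 = - 347/393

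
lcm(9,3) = 9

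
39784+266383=306167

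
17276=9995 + 7281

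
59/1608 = 59/1608 = 0.04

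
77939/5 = 15587  +  4/5  =  15587.80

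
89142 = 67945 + 21197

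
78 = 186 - 108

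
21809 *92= 2006428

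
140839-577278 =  - 436439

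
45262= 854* 53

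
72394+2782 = 75176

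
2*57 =114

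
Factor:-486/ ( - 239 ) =2^1*3^5*239^( - 1) 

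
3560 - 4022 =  - 462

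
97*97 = 9409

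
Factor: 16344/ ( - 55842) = -12/41  =  - 2^2*3^1 * 41^ ( - 1 ) 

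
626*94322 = 59045572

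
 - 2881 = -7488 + 4607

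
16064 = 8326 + 7738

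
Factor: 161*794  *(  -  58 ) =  -7414372  =  -2^2*7^1*23^1 * 29^1 * 397^1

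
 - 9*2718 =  - 24462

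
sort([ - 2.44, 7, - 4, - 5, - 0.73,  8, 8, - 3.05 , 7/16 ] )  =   [  -  5, - 4 , -3.05, - 2.44, - 0.73, 7/16, 7, 8,8 ] 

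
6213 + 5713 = 11926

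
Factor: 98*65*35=2^1*5^2*7^3 * 13^1 = 222950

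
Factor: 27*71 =3^3*71^1 = 1917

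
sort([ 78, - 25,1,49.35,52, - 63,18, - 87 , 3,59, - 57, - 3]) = [ - 87, - 63,- 57,-25, - 3, 1,3,18,49.35, 52,59,78]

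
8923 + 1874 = 10797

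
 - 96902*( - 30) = 2907060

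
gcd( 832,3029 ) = 13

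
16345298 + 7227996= 23573294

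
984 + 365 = 1349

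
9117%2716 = 969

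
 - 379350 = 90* ( - 4215)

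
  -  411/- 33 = 12+5/11 = 12.45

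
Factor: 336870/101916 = 2^( - 1)*5^1 * 149^( - 1)*197^1 = 985/298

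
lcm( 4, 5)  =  20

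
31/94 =31/94 = 0.33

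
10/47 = 10/47 = 0.21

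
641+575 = 1216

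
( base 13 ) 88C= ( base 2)10110111100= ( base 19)415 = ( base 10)1468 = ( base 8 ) 2674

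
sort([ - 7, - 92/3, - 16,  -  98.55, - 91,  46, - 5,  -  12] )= [ - 98.55,-91, - 92/3, - 16, - 12, - 7, - 5, 46] 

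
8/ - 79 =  - 8/79 = -0.10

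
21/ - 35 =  - 1 +2/5 =- 0.60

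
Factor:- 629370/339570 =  - 999/539 = - 3^3*7^(-2)*11^ ( - 1 )*37^1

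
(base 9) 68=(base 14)46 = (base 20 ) 32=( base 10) 62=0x3e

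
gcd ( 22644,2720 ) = 68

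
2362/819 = 2362/819 = 2.88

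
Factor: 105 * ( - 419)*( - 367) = 16146165= 3^1  *  5^1*7^1*367^1*419^1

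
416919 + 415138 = 832057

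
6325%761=237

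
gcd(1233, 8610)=3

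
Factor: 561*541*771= 3^2*11^1*17^1*257^1*541^1 =233999271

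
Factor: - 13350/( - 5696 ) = 2^( - 5 )*3^1*5^2= 75/32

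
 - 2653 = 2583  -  5236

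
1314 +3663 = 4977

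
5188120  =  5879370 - 691250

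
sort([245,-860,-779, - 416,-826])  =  [ - 860, - 826  , - 779, - 416,245 ] 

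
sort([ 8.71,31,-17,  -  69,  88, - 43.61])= [ - 69,-43.61,-17,8.71,31, 88] 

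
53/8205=53/8205 = 0.01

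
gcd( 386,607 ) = 1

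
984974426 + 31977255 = 1016951681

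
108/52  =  2+1/13 = 2.08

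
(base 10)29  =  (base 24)15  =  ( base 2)11101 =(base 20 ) 19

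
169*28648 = 4841512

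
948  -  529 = 419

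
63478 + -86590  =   - 23112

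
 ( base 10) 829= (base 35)NO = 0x33D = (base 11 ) 694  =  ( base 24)1AD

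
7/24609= 7/24609 = 0.00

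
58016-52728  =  5288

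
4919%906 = 389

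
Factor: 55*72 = 2^3* 3^2 * 5^1*11^1=3960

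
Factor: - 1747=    - 1747^1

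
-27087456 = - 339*79904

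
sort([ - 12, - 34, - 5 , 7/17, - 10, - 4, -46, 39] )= [ - 46, - 34, - 12, - 10, -5, - 4, 7/17,39]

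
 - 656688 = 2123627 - 2780315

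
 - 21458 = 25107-46565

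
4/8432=1/2108  =  0.00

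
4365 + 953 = 5318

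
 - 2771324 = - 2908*953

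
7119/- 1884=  -4+139/628 = - 3.78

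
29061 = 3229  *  9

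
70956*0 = 0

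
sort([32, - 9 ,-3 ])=[-9  , - 3, 32 ] 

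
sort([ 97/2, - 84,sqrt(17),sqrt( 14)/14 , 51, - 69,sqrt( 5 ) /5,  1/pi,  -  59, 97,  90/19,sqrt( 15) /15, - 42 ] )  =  [ - 84,  -  69,-59, - 42,sqrt( 15)/15 , sqrt (14 )/14,1/pi,sqrt( 5)/5,sqrt( 17), 90/19, 97/2,51, 97 ]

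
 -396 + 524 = 128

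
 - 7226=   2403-9629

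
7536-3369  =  4167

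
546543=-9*(-60727)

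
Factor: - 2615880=-2^3*3^1*5^1*21799^1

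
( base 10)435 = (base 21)KF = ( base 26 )gj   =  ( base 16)1B3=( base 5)3220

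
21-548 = - 527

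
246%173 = 73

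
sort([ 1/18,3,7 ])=[ 1/18,3,7] 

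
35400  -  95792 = -60392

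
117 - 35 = 82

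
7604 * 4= 30416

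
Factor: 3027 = 3^1*1009^1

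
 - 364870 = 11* ( - 33170) 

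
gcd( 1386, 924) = 462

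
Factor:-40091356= - 2^2*167^1*60017^1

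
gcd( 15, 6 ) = 3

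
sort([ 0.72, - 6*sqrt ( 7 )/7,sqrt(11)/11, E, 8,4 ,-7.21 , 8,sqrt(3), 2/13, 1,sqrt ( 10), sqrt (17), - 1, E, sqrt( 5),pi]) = [ - 7.21,-6*sqrt( 7)/7, - 1, 2/13, sqrt( 11 )/11,0.72, 1,sqrt (3) , sqrt(5),E, E,pi, sqrt( 10), 4,sqrt(17), 8, 8]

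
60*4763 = 285780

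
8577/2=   4288 + 1/2 = 4288.50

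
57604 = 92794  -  35190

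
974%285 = 119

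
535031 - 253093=281938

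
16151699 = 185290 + 15966409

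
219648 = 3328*66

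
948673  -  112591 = 836082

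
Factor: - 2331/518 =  - 2^( - 1)*3^2=- 9/2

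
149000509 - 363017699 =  - 214017190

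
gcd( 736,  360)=8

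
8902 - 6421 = 2481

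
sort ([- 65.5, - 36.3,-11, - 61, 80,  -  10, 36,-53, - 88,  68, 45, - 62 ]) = [ - 88, - 65.5, - 62,  -  61 ,- 53,-36.3, - 11,-10, 36, 45,  68, 80] 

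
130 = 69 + 61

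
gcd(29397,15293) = 41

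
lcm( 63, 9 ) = 63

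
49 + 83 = 132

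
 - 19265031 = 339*( - 56829 )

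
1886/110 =17 + 8/55=17.15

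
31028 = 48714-17686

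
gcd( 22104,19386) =18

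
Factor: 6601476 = 2^2*3^1 * 7^2 * 103^1*109^1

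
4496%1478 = 62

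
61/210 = 61/210 = 0.29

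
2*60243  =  120486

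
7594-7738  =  -144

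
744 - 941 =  - 197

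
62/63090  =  31/31545 = 0.00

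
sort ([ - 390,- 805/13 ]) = [ - 390, - 805/13]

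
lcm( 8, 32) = 32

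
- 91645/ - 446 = 91645/446 = 205.48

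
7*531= 3717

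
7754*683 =5295982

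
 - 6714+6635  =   - 79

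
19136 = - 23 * (-832)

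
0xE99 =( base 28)4LD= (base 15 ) 1192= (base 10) 3737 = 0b111010011001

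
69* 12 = 828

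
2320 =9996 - 7676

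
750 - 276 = 474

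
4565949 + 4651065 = 9217014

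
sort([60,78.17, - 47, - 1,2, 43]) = [ - 47, - 1 , 2,43,60, 78.17 ] 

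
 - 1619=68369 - 69988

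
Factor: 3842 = 2^1*17^1*113^1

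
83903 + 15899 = 99802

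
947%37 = 22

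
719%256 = 207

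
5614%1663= 625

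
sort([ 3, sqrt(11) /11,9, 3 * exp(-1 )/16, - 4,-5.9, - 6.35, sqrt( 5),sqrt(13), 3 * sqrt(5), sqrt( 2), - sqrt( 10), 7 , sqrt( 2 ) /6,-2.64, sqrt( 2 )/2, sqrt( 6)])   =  [ - 6.35,  -  5.9, - 4,- sqrt( 10), - 2.64,3*exp (  -  1)/16 , sqrt(2 ) /6,  sqrt (11) /11, sqrt( 2 )/2, sqrt( 2), sqrt( 5 ),sqrt( 6), 3, sqrt ( 13), 3*sqrt( 5), 7 , 9]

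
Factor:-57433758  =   - 2^1*3^1*9572293^1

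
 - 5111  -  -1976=-3135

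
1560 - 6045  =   - 4485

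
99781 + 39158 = 138939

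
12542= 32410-19868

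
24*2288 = 54912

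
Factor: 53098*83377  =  2^1* 7^1 *43^1*139^1*191^1*277^1 = 4427151946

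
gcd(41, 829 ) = 1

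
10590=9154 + 1436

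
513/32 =513/32 = 16.03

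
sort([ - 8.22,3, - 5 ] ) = [ -8.22, - 5,3]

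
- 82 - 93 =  - 175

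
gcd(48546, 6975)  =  279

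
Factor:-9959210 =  - 2^1*5^1*229^1*4349^1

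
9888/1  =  9888 = 9888.00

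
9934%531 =376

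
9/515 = 9/515 = 0.02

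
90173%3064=1317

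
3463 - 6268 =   -  2805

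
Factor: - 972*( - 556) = 2^4*3^5 * 139^1 = 540432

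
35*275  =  9625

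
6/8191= 6/8191 = 0.00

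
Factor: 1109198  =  2^1*23^1 * 24113^1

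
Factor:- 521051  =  -521051^1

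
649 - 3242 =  - 2593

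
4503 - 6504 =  - 2001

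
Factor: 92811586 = 2^1*7^2*53^1*107^1*167^1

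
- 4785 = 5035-9820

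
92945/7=13277 + 6/7= 13277.86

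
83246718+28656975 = 111903693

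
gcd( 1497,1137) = 3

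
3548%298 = 270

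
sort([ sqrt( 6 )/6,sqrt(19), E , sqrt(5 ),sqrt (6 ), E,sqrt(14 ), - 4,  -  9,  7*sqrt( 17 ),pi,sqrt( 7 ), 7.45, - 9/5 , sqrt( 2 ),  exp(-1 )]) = [ - 9, - 4,-9/5,exp(-1 ), sqrt ( 6)/6,sqrt (2 ), sqrt( 5),sqrt( 6 ), sqrt( 7),E, E, pi,sqrt( 14),sqrt(19), 7.45, 7*sqrt (17 )] 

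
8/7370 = 4/3685 = 0.00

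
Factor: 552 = 2^3*3^1*23^1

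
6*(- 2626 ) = -15756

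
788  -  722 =66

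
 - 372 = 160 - 532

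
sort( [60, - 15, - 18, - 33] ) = [ - 33, - 18, - 15, 60 ]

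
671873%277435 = 117003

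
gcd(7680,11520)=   3840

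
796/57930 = 398/28965 = 0.01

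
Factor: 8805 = 3^1 *5^1*587^1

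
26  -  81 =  - 55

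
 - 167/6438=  -167/6438= - 0.03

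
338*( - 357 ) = -120666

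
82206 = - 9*(  -  9134) 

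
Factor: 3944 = 2^3*17^1 *29^1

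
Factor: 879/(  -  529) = - 3^1*23^ ( - 2)*293^1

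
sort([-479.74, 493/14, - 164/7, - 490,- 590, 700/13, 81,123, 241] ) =[ - 590,  -  490,  -  479.74, - 164/7, 493/14, 700/13, 81, 123, 241 ]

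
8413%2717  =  262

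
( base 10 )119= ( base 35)3e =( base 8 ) 167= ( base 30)3T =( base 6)315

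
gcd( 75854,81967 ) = 1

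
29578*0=0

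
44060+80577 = 124637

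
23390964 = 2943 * 7948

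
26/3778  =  13/1889 = 0.01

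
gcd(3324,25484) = 1108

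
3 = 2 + 1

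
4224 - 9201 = - 4977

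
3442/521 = 3442/521 = 6.61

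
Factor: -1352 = -2^3*13^2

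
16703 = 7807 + 8896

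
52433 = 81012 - 28579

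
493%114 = 37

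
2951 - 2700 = 251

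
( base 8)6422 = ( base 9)4527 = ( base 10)3346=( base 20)876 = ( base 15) ED1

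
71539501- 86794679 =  - 15255178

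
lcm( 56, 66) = 1848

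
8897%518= 91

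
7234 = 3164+4070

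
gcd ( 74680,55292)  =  4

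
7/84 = 1/12 = 0.08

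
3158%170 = 98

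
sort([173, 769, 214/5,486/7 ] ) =[ 214/5, 486/7,173,  769 ] 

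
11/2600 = 11/2600 = 0.00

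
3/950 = 3/950  =  0.00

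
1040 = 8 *130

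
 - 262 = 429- 691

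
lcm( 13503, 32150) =675150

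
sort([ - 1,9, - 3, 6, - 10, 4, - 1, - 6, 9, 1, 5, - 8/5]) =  [ - 10,-6,  -  3, - 8/5, - 1, -1,1,4, 5, 6,9, 9] 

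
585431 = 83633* 7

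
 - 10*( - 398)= 3980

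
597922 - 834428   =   - 236506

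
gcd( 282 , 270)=6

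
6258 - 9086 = - 2828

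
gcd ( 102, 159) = 3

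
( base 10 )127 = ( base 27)4J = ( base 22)5h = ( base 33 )3S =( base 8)177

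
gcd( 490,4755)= 5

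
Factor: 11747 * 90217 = 1059779099 = 17^1*691^1*90217^1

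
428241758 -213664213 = 214577545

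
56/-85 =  - 1 + 29/85 = - 0.66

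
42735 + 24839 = 67574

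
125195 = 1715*73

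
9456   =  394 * 24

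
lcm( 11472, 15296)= 45888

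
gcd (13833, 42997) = 1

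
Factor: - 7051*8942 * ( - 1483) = 2^1*11^1*17^1*263^1*641^1*1483^1  =  93503212286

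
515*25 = 12875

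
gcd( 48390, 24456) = 6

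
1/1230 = 1/1230 = 0.00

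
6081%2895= 291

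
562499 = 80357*7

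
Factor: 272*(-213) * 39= - 2259504= - 2^4*3^2*13^1*17^1*71^1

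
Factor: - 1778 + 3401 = 1623 = 3^1 * 541^1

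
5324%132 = 44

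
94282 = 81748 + 12534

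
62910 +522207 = 585117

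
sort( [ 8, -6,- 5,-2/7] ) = [  -  6, - 5 , - 2/7,  8 ]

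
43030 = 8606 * 5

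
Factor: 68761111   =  68761111^1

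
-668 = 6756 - 7424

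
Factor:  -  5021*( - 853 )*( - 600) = -2569747800= - 2^3 * 3^1*5^2 *853^1*5021^1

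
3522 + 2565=6087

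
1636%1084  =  552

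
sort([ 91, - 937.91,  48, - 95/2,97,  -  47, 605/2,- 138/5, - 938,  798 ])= [ - 938, - 937.91, - 95/2, - 47, - 138/5,48,91,97, 605/2,798 ]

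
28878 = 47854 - 18976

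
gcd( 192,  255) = 3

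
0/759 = 0 = 0.00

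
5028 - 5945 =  - 917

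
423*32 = 13536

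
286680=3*95560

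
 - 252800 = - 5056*50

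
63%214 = 63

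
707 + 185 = 892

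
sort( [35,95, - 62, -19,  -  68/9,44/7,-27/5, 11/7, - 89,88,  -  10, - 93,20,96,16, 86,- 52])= [ - 93, - 89, - 62, - 52,-19, - 10, - 68/9,  -  27/5, 11/7,44/7,16,20,35,86,88,95, 96]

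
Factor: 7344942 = 2^1*3^1* 11^2*67^1*151^1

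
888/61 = 14 + 34/61 = 14.56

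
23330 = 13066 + 10264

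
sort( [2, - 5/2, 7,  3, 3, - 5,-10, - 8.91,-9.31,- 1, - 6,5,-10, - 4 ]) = [-10, - 10, - 9.31,-8.91, - 6, - 5,  -  4,  -  5/2, - 1, 2, 3,3,5,7 ]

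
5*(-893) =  - 4465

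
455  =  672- 217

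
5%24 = 5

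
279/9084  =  93/3028 = 0.03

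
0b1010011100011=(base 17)1189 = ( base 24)96J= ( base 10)5347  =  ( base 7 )21406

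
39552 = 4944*8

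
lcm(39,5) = 195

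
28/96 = 7/24 = 0.29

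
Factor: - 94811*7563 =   -  717055593 = - 3^1*2521^1*94811^1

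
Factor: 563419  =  563419^1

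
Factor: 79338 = 2^1 * 3^1 * 7^1 * 1889^1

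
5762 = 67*86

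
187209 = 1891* 99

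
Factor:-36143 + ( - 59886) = - 96029 = - 109^1*881^1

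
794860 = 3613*220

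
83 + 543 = 626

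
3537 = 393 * 9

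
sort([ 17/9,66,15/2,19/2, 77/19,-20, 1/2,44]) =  [ - 20,1/2, 17/9,77/19,15/2, 19/2,44, 66 ]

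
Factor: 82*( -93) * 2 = -2^2 * 3^1 * 31^1*41^1 = - 15252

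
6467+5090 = 11557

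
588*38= 22344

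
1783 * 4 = 7132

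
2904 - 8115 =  - 5211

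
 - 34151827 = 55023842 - 89175669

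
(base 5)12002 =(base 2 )1101101101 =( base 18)2cd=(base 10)877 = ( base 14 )469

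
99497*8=795976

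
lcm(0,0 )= 0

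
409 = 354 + 55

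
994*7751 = 7704494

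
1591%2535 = 1591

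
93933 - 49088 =44845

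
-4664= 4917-9581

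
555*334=185370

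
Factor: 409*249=3^1*83^1 * 409^1 = 101841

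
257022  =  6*42837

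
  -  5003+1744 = - 3259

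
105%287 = 105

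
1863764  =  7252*257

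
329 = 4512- 4183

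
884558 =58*15251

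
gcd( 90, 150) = 30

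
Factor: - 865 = - 5^1*173^1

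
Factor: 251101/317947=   7^( - 1)*53^( -1)*293^1  =  293/371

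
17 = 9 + 8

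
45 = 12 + 33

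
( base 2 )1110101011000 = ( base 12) 4420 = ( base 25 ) c0c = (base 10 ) 7512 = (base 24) D10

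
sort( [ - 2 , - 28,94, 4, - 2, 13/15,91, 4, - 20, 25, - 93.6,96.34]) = [ - 93.6, - 28 , - 20, - 2, - 2,13/15, 4, 4, 25,91,94,96.34 ]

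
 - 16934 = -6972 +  - 9962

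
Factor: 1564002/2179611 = 2^1*3^1*7^( - 1)*11^1*29^(-1 )*1193^( - 1 ) *2633^1 = 173778/242179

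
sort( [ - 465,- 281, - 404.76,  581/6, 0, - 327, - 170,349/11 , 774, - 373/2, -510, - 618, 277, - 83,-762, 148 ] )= [ - 762, - 618,-510 , - 465, - 404.76, - 327, - 281, - 373/2 , - 170 , - 83,0,  349/11, 581/6, 148, 277,774]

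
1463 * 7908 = 11569404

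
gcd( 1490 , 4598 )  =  2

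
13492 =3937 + 9555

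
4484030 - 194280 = 4289750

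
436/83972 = 109/20993= 0.01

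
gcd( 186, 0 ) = 186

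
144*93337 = 13440528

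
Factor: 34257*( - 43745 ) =-3^1*5^1*13^1*19^1*601^1*673^1 = -1498572465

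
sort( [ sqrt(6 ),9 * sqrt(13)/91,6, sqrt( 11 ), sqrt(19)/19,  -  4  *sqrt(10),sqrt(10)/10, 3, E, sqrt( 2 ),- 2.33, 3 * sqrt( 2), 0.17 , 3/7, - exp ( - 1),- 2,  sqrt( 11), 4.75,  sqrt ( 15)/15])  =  [ - 4*sqrt(10 ),-2.33, - 2, - exp( - 1), 0.17,sqrt( 19) /19,sqrt (15) /15, sqrt(10) /10, 9*sqrt(13)/91 , 3/7, sqrt( 2),sqrt( 6 ),E, 3,sqrt(11), sqrt (11 ),3 * sqrt ( 2), 4.75,6]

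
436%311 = 125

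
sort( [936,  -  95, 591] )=[ - 95, 591,  936] 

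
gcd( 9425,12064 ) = 377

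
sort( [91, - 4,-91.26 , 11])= [-91.26,  -  4,11, 91 ]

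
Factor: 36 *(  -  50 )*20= - 2^5*3^2*5^3  =  - 36000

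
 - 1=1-2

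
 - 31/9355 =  - 31/9355 = -0.00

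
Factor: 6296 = 2^3*787^1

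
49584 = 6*8264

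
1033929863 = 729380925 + 304548938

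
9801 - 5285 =4516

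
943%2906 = 943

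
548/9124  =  137/2281=0.06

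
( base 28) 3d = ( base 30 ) 37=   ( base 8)141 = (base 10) 97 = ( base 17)5c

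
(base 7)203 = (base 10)101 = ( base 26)3n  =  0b1100101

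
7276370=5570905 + 1705465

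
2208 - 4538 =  -2330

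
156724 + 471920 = 628644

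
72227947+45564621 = 117792568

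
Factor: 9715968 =2^8*3^2 *4217^1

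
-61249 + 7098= - 54151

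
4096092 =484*8463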